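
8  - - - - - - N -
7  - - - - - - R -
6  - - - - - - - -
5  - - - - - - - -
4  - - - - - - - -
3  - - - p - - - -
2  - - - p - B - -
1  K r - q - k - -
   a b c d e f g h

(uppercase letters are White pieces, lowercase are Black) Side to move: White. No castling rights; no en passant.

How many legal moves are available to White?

1

White to move; king on a1.
In check: yes, from the black rook on b1.
Legal moves: Ka2.
Count: 1.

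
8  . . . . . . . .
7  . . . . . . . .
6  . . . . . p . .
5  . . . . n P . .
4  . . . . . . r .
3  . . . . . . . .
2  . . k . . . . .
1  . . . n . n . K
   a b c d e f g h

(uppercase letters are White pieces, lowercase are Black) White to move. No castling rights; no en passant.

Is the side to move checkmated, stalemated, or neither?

White to move; white king on h1.
In check: no.
King squares — g1: attacked by Rg4; g2: attacked by Rg4; h2: attacked by Nf1.
Legal moves for White: none.
Not in check and no legal moves → stalemate.

stalemate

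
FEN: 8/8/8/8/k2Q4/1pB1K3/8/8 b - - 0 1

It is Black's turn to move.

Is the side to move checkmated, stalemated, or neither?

neither

Black to move; black king on a4.
In check: yes, from the white queen on d4.
Legal moves for Black: Kb5, Ka3.
Black is in check but has 2 legal moves → neither.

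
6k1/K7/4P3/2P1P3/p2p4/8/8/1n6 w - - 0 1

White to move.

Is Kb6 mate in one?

After Kb6: black king on g8; in check: no.
Black is not in check, so this cannot be checkmate.

no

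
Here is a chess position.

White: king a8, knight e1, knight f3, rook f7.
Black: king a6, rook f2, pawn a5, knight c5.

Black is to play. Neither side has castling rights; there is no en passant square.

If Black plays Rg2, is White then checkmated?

no

After Rg2: white king on a8; in check: no.
White is not in check, so this cannot be checkmate.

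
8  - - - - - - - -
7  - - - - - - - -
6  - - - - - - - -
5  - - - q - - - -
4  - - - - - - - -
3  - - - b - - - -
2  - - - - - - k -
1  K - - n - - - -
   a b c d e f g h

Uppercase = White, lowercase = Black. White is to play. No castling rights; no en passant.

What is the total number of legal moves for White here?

White to move; king on a1.
In check: no.
Legal moves: none.
Count: 0.

0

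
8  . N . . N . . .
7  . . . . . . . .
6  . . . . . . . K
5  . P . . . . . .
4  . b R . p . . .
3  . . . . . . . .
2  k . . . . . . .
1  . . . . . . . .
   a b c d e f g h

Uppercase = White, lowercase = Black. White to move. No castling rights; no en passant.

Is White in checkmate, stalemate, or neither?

White to move; white king on h6.
In check: no.
Legal moves for White include: Ng7, Nc7, Nf6, Nd6, Nd7, Nc6, Na6, Kh7, Kg7, Kg6, Kh5, Kg5, Rc8, Rc7, Rc6, Rc5, Rxe4, Rd4, ... (list truncated; more exist).
White has legal moves and is not in check → neither.

neither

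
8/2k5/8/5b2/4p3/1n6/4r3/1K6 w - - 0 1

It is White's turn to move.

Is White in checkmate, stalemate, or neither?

White to move; white king on b1.
In check: no.
King squares — a1: attacked by Nb3; c1: attacked by Nb3; a2: attacked by Re2; b2: attacked by Re2; c2: attacked by Re2.
Legal moves for White: none.
Not in check and no legal moves → stalemate.

stalemate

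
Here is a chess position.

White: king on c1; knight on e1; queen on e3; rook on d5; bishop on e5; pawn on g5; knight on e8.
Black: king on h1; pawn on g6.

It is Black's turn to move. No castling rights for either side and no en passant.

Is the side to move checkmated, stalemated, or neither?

Black to move; black king on h1.
In check: no.
King squares — g1: attacked by Qe3; g2: attacked by Ne1; h2: attacked by Be5.
Legal moves for Black: none.
Not in check and no legal moves → stalemate.

stalemate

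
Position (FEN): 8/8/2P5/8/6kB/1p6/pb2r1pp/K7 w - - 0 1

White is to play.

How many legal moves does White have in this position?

White to move; king on a1.
In check: yes, from the black bishop on b2.
Legal moves: none.
Count: 0.

0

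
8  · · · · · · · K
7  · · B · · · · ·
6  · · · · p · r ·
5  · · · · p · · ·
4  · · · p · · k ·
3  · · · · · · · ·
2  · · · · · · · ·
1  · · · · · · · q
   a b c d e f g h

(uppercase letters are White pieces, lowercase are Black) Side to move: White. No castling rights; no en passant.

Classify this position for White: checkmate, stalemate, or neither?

checkmate

White to move; white king on h8.
In check: yes, from the black queen on h1.
King squares — g7: attacked by Rg6; h7: attacked by Qh1; g8: attacked by Rg6.
Legal moves for White: none.
In check with no legal moves → checkmate.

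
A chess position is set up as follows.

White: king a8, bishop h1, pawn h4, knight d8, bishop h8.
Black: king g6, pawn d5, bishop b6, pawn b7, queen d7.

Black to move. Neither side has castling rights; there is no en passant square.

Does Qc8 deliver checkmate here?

yes

After Qc8: white king on a8; in check: yes, from the black queen on c8.
King squares — a7: attacked by Bb6; b7: attacked by Qc8; b8: attacked by Qc8.
White has no legal moves → checkmate.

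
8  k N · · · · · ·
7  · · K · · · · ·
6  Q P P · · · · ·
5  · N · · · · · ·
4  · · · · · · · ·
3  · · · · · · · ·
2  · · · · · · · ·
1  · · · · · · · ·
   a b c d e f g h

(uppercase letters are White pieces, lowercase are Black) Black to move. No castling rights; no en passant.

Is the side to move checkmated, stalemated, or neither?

Black to move; black king on a8.
In check: yes, from the white queen on a6.
King squares — a7: attacked by Nb5; b7: attacked by Qa6; b8: attacked by Kc7.
Legal moves for Black: none.
In check with no legal moves → checkmate.

checkmate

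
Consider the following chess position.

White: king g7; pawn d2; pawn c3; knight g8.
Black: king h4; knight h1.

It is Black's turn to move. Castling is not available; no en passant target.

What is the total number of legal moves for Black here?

7

Black to move; king on h4.
In check: no.
Legal moves: Kh5, Kg5, Kg4, Kh3, Kg3, Ng3, Nf2.
Count: 7.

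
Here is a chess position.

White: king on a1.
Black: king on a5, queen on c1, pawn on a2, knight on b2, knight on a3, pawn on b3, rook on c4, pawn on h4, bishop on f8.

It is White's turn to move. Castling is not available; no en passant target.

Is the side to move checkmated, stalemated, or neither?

White to move; white king on a1.
In check: yes, from the black queen on c1.
King squares — b1: attacked by Qc1; a2: attacked by Pb3; b2: attacked by Qc1.
Legal moves for White: none.
In check with no legal moves → checkmate.

checkmate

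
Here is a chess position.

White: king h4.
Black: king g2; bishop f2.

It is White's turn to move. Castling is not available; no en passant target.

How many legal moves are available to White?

3

White to move; king on h4.
In check: yes, from the black bishop on f2.
Legal moves: Kh5, Kg5, Kg4.
Count: 3.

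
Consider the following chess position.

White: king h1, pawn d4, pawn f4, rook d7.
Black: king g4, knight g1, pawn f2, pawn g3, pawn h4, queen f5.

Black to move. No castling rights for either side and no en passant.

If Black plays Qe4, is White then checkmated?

After Qe4: white king on h1; in check: yes, from the black queen on e4.
King squares — g1: attacked by Pf2; g2: attacked by Qe4; h2: attacked by Pg3.
White has no legal moves → checkmate.

yes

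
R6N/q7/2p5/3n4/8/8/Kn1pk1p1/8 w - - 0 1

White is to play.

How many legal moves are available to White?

White to move; king on a2.
In check: yes, from the black queen on a7.
Legal moves: Kb3, Kxb2, Kb1, Rxa7.
Count: 4.

4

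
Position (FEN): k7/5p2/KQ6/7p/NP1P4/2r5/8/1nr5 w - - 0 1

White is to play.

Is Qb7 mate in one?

After Qb7: black king on a8; in check: yes, from the white queen on b7.
King squares — a7: attacked by Ka6; b7: attacked by Ka6; b8: attacked by Qb7.
Black has no legal moves → checkmate.

yes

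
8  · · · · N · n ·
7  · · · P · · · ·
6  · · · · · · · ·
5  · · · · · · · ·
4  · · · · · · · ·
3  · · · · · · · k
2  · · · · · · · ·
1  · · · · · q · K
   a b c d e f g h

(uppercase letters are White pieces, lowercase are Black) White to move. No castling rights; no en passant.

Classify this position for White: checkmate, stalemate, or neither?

checkmate

White to move; white king on h1.
In check: yes, from the black queen on f1.
King squares — g1: attacked by Qf1; g2: attacked by Qf1; h2: attacked by Kh3.
Legal moves for White: none.
In check with no legal moves → checkmate.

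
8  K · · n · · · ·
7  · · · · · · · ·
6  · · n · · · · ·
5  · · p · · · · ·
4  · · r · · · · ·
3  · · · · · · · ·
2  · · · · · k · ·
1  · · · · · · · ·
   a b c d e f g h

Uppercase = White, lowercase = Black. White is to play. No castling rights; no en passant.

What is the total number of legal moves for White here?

White to move; king on a8.
In check: no.
Legal moves: none.
Count: 0.

0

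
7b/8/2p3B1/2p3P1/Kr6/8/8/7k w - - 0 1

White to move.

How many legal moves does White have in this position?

White to move; king on a4.
In check: yes, from the black rook on b4.
Legal moves: Ka5, Ka3.
Count: 2.

2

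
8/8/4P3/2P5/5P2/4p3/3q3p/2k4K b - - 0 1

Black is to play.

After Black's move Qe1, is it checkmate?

no

After Qe1: white king on h1; in check: yes, from the black queen on e1.
White has 2 legal replies: Kxh2, Kg2.
In check but a legal move exists → not checkmate.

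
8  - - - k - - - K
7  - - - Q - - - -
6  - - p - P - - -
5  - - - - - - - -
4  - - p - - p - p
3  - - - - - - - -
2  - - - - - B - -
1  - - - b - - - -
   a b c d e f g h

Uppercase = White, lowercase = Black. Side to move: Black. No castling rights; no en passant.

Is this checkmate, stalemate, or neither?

checkmate

Black to move; black king on d8.
In check: yes, from the white queen on d7.
King squares — c7: attacked by Qd7; d7: attacked by Pe6; e7: attacked by Qd7; c8: attacked by Qd7; e8: attacked by Qd7.
Legal moves for Black: none.
In check with no legal moves → checkmate.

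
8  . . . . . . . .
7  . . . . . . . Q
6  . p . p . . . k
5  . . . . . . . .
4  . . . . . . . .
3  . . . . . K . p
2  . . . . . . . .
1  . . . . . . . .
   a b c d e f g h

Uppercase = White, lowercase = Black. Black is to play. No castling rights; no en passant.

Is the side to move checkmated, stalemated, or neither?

Black to move; black king on h6.
In check: yes, from the white queen on h7.
Legal moves for Black: Kxh7, Kg5.
Black is in check but has 2 legal moves → neither.

neither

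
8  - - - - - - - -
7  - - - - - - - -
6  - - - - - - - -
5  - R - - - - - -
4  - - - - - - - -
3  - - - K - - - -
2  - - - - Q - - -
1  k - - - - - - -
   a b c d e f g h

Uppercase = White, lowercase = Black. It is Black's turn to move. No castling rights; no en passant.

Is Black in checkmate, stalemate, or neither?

Black to move; black king on a1.
In check: no.
King squares — b1: attacked by Rb5; a2: attacked by Qe2; b2: attacked by Qe2.
Legal moves for Black: none.
Not in check and no legal moves → stalemate.

stalemate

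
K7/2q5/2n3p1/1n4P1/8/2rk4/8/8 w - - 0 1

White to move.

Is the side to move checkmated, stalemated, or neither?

stalemate

White to move; white king on a8.
In check: no.
King squares — a7: attacked by Nb5; b7: attacked by Qc7; b8: attacked by Nc6.
Legal moves for White: none.
Not in check and no legal moves → stalemate.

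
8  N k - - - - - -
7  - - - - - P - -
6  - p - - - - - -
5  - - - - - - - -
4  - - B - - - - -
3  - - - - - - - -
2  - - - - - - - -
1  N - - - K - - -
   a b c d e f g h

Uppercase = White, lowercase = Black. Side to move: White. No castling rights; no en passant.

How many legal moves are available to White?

White to move; king on e1.
In check: no.
Legal moves: Nc7, Nxb6, Be6, Ba6, Bd5, Bb5, Bd3, Bb3, Be2, Ba2, Bf1, Kf2, Ke2, Kd2, Kf1, Kd1, Nb3, Nc2, f8=Q+, f8=R+, f8=B, f8=N.
Count: 22.

22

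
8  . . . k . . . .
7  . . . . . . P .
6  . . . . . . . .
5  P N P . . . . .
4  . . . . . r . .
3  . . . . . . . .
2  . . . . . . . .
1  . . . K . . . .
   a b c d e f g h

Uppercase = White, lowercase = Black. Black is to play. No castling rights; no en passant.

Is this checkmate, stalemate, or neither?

neither

Black to move; black king on d8.
In check: no.
Legal moves for Black: Ke8, Kc8, Ke7, Kd7, Rf8, Rf7, Rf6, Rf5, Rh4, Rg4, Re4, Rd4+, Rc4, Rb4, Ra4, Rf3, Rf2, Rf1+.
Black has 18 legal moves and is not in check → neither.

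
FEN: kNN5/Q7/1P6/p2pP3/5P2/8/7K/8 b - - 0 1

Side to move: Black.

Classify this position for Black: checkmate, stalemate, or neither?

checkmate

Black to move; black king on a8.
In check: yes, from the white queen on a7.
King squares — a7: attacked by Pb6; b7: attacked by Qa7; b8: attacked by Qa7.
Legal moves for Black: none.
In check with no legal moves → checkmate.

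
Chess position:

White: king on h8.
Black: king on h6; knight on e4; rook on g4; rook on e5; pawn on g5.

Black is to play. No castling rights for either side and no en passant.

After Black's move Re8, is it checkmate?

After Re8: white king on h8; in check: yes, from the black rook on e8.
King squares — g7: attacked by Kh6; h7: attacked by Kh6; g8: attacked by Re8.
White has no legal moves → checkmate.

yes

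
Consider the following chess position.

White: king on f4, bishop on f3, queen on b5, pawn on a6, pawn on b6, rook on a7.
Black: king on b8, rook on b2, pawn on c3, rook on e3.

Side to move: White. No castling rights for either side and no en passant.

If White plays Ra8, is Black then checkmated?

After Ra8: black king on b8; in check: yes, from the white rook on a8.
King squares — a7: attacked by Pb6; b7: attacked by Bf3; c7: attacked by Pb6; a8: attacked by Bf3; c8: attacked by Ra8.
Black has no legal moves → checkmate.

yes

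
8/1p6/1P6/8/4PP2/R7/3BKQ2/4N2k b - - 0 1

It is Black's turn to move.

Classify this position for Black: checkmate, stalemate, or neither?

stalemate

Black to move; black king on h1.
In check: no.
King squares — g1: attacked by Qf2; g2: attacked by Ne1; h2: attacked by Qf2.
Legal moves for Black: none.
Not in check and no legal moves → stalemate.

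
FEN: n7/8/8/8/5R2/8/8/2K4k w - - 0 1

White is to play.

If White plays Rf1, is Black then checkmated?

After Rf1: black king on h1; in check: yes, from the white rook on f1.
Black has 2 legal replies: Kh2, Kg2.
In check but a legal move exists → not checkmate.

no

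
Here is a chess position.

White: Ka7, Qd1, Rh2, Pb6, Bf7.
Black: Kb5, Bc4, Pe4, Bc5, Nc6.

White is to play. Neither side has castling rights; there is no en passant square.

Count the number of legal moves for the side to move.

White to move; king on a7.
In check: yes, from the black knight on c6.
Legal moves: Ka8, Kb7.
Count: 2.

2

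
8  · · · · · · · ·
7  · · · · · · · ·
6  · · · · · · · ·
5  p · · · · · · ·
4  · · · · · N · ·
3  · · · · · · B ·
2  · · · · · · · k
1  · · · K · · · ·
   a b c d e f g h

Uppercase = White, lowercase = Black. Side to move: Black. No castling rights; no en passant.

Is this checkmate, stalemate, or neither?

Black to move; black king on h2.
In check: yes, from the white bishop on g3.
Legal moves for Black: Kxg3, Kh1, Kg1.
Black is in check but has 3 legal moves → neither.

neither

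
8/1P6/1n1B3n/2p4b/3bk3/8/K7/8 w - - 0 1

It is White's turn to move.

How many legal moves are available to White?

16

White to move; king on a2.
In check: no.
Legal moves: Bf8, Bb8, Be7, Bc7, Be5, Bxc5, Bf4, Bg3, Bh2, Kb3, Ka3, Kb1, b8=Q, b8=R, b8=B, b8=N.
Count: 16.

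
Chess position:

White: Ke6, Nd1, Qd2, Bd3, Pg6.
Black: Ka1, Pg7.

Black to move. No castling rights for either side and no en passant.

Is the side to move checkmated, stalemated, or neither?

Black to move; black king on a1.
In check: no.
King squares — b1: attacked by Bd3; a2: attacked by Qd2; b2: attacked by Nd1.
Legal moves for Black: none.
Not in check and no legal moves → stalemate.

stalemate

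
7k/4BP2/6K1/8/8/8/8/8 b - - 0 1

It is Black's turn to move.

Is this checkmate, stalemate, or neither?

stalemate

Black to move; black king on h8.
In check: no.
King squares — g7: attacked by Kg6; h7: attacked by Kg6; g8: attacked by Pf7.
Legal moves for Black: none.
Not in check and no legal moves → stalemate.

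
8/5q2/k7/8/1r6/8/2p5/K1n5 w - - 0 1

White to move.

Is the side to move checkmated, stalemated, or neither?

stalemate

White to move; white king on a1.
In check: no.
King squares — b1: attacked by Pc2; a2: attacked by Nc1; b2: attacked by Rb4.
Legal moves for White: none.
Not in check and no legal moves → stalemate.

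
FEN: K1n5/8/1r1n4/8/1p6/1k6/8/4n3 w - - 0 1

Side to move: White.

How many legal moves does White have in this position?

White to move; king on a8.
In check: no.
Legal moves: none.
Count: 0.

0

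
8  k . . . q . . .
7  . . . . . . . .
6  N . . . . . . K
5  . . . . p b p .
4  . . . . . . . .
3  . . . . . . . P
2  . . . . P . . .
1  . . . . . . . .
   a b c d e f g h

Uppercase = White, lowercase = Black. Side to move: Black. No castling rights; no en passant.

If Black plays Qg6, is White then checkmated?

After Qg6: white king on h6; in check: yes, from the black queen on g6.
King squares — g5: attacked by Qg6; h5: attacked by Qg6; g6: attacked by Bf5; g7: attacked by Qg6; h7: attacked by Qg6.
White has no legal moves → checkmate.

yes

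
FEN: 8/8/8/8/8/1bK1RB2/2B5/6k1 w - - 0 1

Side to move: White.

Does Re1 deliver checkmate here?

After Re1: black king on g1; in check: yes, from the white rook on e1.
Black has 2 legal replies: Kh2, Kf2.
In check but a legal move exists → not checkmate.

no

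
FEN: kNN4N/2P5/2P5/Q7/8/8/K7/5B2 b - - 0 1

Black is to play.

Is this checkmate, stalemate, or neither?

checkmate

Black to move; black king on a8.
In check: yes, from the white queen on a5.
King squares — a7: attacked by Qa5; b7: attacked by Pc6; b8: attacked by Pc7.
Legal moves for Black: none.
In check with no legal moves → checkmate.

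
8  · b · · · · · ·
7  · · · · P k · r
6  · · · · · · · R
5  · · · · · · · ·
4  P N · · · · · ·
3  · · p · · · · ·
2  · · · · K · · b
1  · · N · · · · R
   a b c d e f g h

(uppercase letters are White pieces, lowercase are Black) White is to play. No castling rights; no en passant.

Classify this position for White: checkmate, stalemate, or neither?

White to move; white king on e2.
In check: no.
Legal moves for White include: Rxh7+, Rg6, Rf6+, Re6, Rd6, Rc6, Rb6, Ra6, Rh5, Rh4, Rh3, R6xh2, Nc6, Na6, Nd5, Nbd3, Nc2, Nba2, ... (list truncated; more exist).
White has legal moves and is not in check → neither.

neither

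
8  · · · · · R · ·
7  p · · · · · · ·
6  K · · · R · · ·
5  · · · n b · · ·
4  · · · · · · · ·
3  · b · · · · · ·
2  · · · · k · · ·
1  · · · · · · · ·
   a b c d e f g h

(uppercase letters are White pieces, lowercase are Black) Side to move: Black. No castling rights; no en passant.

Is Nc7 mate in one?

no

After Nc7: white king on a6; in check: yes, from the black knight on c7.
White has 3 legal replies: Kb7, Kxa7, Ka5.
In check but a legal move exists → not checkmate.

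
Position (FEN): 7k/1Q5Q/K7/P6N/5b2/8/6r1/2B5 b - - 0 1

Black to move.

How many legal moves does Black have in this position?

Black to move; king on h8.
In check: yes, from the white queen on h7.
Legal moves: none.
Count: 0.

0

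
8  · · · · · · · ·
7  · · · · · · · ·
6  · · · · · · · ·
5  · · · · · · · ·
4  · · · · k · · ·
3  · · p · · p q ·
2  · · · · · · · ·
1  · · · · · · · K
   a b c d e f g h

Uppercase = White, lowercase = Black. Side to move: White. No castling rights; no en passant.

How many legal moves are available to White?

White to move; king on h1.
In check: no.
Legal moves: none.
Count: 0.

0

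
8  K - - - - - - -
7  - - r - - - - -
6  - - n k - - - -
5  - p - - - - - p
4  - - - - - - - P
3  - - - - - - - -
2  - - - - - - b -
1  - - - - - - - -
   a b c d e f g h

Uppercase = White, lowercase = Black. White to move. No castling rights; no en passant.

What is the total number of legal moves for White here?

White to move; king on a8.
In check: no.
Legal moves: none.
Count: 0.

0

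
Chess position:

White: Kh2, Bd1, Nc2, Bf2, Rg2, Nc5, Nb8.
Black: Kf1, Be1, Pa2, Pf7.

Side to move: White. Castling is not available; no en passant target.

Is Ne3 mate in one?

yes

After Ne3: black king on f1; in check: yes, from the white knight on e3.
King squares — e1: own bishop; g1: attacked by Bf2; e2: attacked by Bd1; f2: attacked by Rg2; g2: attacked by Kh2.
Black has no legal moves → checkmate.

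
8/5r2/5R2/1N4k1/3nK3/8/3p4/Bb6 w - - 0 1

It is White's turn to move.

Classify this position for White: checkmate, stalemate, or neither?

White to move; white king on e4.
In check: yes, from the black bishop on b1.
King squares — d3: attacked by Bb1; e3: available; f3: attacked by Nd4; d4: available; f4: attacked by Kg5; d5: available; e5: available; f5: attacked by Bb1.
Legal moves for White: Ke5, Kd5, Kxd4, Ke3.
White is in check but has 4 legal moves → neither.

neither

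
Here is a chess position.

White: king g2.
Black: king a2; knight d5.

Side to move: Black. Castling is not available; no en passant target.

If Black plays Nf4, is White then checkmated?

After Nf4: white king on g2; in check: yes, from the black knight on f4.
White has 7 legal replies: Kg3, Kf3, Kh2, Kf2, Kh1, Kg1, Kf1.
In check but a legal move exists → not checkmate.

no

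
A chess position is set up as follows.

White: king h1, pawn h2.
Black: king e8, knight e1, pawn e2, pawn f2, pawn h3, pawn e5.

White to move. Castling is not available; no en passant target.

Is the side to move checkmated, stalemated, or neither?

stalemate

White to move; white king on h1.
In check: no.
King squares — g1: attacked by Pf2; g2: attacked by Ne1; h2: own pawn.
Legal moves for White: none.
Not in check and no legal moves → stalemate.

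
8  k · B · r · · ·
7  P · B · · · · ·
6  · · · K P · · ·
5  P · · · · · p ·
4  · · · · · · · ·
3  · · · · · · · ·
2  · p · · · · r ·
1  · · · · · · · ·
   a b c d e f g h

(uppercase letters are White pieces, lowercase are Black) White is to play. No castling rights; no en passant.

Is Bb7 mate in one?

no

After Bb7: black king on a8; in check: yes, from the white bishop on b7.
Black has 2 legal replies: Kxb7, Kxa7.
In check but a legal move exists → not checkmate.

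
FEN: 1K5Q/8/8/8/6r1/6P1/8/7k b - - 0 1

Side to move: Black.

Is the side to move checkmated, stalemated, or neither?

neither

Black to move; black king on h1.
In check: yes, from the white queen on h8.
Legal moves for Black: Kg2, Kg1, Rh4.
Black is in check but has 3 legal moves → neither.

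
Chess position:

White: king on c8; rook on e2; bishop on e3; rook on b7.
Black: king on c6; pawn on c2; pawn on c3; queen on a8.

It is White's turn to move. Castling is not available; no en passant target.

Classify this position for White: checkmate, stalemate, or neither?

White to move; white king on c8.
In check: yes, from the black queen on a8.
Legal moves for White: Rb8.
White is in check but has 1 legal move → neither.

neither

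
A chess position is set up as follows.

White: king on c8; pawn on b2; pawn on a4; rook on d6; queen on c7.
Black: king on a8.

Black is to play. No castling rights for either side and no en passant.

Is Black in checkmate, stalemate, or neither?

Black to move; black king on a8.
In check: no.
King squares — a7: attacked by Qc7; b7: attacked by Qc7; b8: attacked by Qc7.
Legal moves for Black: none.
Not in check and no legal moves → stalemate.

stalemate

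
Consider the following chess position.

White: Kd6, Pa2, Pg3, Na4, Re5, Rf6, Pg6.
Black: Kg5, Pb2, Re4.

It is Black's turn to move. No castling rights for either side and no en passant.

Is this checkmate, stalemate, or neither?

Black to move; black king on g5.
In check: yes, from the white rook on e5.
Legal moves for Black: Kh6, Kxf6, Kg4, Rxe5.
Black is in check but has 4 legal moves → neither.

neither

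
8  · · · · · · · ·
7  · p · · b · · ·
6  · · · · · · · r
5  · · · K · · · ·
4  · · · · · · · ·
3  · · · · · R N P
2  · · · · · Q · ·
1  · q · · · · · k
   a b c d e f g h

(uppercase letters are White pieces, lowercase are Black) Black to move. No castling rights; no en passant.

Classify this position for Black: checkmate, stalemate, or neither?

Black to move; black king on h1.
In check: yes, from the white knight on g3.
King squares — g1: attacked by Qf2; g2: attacked by Qf2; h2: attacked by Qf2.
Legal moves for Black: none.
In check with no legal moves → checkmate.

checkmate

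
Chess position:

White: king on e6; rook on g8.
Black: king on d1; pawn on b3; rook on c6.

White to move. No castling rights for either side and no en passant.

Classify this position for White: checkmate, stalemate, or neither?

neither

White to move; white king on e6.
In check: yes, from the black rook on c6.
Legal moves for White: Kf7, Ke7, Kd7, Kf5, Ke5, Kd5.
White is in check but has 6 legal moves → neither.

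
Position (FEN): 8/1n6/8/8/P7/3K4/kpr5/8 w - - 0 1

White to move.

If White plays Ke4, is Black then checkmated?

no

After Ke4: black king on a2; in check: no.
Black is not in check, so this cannot be checkmate.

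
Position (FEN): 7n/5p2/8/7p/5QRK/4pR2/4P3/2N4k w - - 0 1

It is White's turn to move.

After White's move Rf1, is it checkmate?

After Rf1: black king on h1; in check: yes, from the white rook on f1.
King squares — g1: attacked by Rf1; g2: attacked by Rg4; h2: attacked by Qf4.
Black has no legal moves → checkmate.

yes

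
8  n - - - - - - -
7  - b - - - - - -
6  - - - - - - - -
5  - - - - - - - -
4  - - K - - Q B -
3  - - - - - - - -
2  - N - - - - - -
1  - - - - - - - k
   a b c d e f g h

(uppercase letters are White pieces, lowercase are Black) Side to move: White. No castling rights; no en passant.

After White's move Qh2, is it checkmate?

no

After Qh2: black king on h1; in check: yes, from the white queen on h2.
Black has 1 legal reply: Kxh2.
In check but a legal move exists → not checkmate.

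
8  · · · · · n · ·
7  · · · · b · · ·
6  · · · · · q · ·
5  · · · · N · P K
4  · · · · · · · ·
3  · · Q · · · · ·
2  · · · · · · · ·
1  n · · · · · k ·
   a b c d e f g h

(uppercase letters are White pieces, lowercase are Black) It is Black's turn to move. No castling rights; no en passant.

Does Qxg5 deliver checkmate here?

After Qxg5: white king on h5; in check: yes, from the black queen on g5.
King squares — g4: attacked by Qg5; h4: attacked by Qg5; g5: attacked by Be7; g6: attacked by Qg5; h6: attacked by Qg5.
White has no legal moves → checkmate.

yes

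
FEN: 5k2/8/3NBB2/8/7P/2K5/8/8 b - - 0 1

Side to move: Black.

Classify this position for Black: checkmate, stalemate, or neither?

stalemate

Black to move; black king on f8.
In check: no.
King squares — e7: attacked by Bf6; f7: attacked by Nd6; g7: attacked by Bf6; e8: attacked by Nd6; g8: attacked by Be6.
Legal moves for Black: none.
Not in check and no legal moves → stalemate.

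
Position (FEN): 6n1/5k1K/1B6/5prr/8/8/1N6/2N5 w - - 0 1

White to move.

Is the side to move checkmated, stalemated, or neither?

checkmate

White to move; white king on h7.
In check: yes, from the black rook on h5.
King squares — g6: attacked by Rg5; h6: attacked by Rh5; g7: attacked by Rg5; g8: attacked by Rg5; h8: attacked by Rh5.
Legal moves for White: none.
In check with no legal moves → checkmate.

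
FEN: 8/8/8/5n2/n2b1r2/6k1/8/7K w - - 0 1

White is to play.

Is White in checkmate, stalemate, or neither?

stalemate

White to move; white king on h1.
In check: no.
King squares — g1: attacked by Bd4; g2: attacked by Kg3; h2: attacked by Kg3.
Legal moves for White: none.
Not in check and no legal moves → stalemate.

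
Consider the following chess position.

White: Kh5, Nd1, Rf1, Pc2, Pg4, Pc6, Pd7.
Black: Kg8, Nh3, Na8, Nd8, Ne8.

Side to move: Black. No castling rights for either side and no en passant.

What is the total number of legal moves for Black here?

17

Black to move; king on g8.
In check: no.
Legal moves: Kh8, Kh7, Kg7, Ng7+, Nec7, Nf6+, Nd6, Nf7, Nb7, Ne6, Nxc6, Nac7, Nb6, Ng5, Nf4+, Nf2, Ng1.
Count: 17.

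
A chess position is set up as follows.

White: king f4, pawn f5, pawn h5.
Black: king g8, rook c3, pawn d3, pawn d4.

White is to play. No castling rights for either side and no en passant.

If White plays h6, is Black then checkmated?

After h6: black king on g8; in check: no.
Black is not in check, so this cannot be checkmate.

no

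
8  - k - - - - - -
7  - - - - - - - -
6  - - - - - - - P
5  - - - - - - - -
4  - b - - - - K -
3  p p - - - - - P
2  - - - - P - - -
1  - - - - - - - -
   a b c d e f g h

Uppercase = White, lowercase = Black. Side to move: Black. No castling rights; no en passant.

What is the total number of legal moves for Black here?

15

Black to move; king on b8.
In check: no.
Legal moves: Kc8, Ka8, Kc7, Kb7, Ka7, Bf8, Be7, Bd6, Bc5, Ba5, Bc3, Bd2, Be1, b2, a2.
Count: 15.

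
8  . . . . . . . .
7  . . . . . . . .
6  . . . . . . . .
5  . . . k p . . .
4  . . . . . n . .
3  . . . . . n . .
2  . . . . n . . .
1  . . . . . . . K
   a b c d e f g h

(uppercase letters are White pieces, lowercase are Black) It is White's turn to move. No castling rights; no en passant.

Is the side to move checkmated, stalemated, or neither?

White to move; white king on h1.
In check: no.
King squares — g1: attacked by Ne2; g2: attacked by Nf4; h2: attacked by Nf3.
Legal moves for White: none.
Not in check and no legal moves → stalemate.

stalemate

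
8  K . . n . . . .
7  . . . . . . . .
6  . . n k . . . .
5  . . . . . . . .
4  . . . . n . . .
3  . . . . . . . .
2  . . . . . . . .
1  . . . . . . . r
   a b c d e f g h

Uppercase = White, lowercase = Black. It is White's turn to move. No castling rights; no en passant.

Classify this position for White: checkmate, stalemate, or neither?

stalemate

White to move; white king on a8.
In check: no.
King squares — a7: attacked by Nc6; b7: attacked by Nd8; b8: attacked by Nc6.
Legal moves for White: none.
Not in check and no legal moves → stalemate.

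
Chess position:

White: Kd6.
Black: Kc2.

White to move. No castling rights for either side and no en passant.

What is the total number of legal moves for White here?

White to move; king on d6.
In check: no.
Legal moves: Ke7, Kd7, Kc7, Ke6, Kc6, Ke5, Kd5, Kc5.
Count: 8.

8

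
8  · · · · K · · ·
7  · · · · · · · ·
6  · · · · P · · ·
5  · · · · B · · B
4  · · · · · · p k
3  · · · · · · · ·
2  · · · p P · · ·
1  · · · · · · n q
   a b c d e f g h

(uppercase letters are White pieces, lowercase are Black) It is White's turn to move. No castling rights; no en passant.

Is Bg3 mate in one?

no

After Bg3: black king on h4; in check: yes, from the white bishop on g3.
Black has 4 legal replies: Kxh5, Kg5, Kh3, Kxg3.
In check but a legal move exists → not checkmate.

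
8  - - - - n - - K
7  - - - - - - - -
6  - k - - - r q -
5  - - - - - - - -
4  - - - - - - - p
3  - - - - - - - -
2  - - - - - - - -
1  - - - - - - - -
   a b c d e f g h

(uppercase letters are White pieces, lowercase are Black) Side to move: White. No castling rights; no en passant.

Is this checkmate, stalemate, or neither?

White to move; white king on h8.
In check: no.
King squares — g7: attacked by Qg6; h7: attacked by Qg6; g8: attacked by Qg6.
Legal moves for White: none.
Not in check and no legal moves → stalemate.

stalemate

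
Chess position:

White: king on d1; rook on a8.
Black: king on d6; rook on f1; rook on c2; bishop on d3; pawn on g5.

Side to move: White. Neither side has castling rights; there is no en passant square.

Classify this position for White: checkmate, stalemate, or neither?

checkmate

White to move; white king on d1.
In check: yes, from the black rook on f1.
King squares — c1: attacked by Rf1; e1: attacked by Rf1; c2: attacked by Bd3; d2: attacked by Rc2; e2: attacked by Rc2.
Legal moves for White: none.
In check with no legal moves → checkmate.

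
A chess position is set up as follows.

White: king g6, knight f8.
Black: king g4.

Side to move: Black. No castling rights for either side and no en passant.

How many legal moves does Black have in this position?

5

Black to move; king on g4.
In check: no.
Legal moves: Kh4, Kf4, Kh3, Kg3, Kf3.
Count: 5.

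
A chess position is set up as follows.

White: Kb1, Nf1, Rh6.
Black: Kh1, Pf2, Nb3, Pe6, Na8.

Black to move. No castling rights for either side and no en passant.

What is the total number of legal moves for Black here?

Black to move; king on h1.
In check: yes, from the white rook on h6.
Legal moves: Kg2, Kg1.
Count: 2.

2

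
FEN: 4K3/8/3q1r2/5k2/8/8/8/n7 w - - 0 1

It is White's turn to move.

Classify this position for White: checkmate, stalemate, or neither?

stalemate

White to move; white king on e8.
In check: no.
King squares — d7: attacked by Qd6; e7: attacked by Qd6; f7: attacked by Rf6; d8: attacked by Qd6; f8: attacked by Qd6.
Legal moves for White: none.
Not in check and no legal moves → stalemate.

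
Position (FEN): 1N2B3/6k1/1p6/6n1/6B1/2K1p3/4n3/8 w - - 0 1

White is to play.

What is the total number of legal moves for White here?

White to move; king on c3.
In check: yes, from the black knight on e2.
Legal moves: Kc4, Kb4, Kd3, Kb3, Kc2, Kb2, Bxe2.
Count: 7.

7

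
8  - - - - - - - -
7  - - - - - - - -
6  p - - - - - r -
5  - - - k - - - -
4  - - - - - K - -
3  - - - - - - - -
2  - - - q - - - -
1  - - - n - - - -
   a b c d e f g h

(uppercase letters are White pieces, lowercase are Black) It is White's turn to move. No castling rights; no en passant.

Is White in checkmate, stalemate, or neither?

neither

White to move; white king on f4.
In check: yes, from the black queen on d2.
Legal moves for White: Kf5, Kf3.
White is in check but has 2 legal moves → neither.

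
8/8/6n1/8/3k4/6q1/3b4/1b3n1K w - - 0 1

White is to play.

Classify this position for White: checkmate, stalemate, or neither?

White to move; white king on h1.
In check: no.
King squares — g1: attacked by Qg3; g2: attacked by Qg3; h2: attacked by Nf1.
Legal moves for White: none.
Not in check and no legal moves → stalemate.

stalemate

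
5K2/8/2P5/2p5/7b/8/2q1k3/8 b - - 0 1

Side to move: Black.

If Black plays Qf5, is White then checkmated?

After Qf5: white king on f8; in check: yes, from the black queen on f5.
White has 3 legal replies: Kg8, Ke8, Kg7.
In check but a legal move exists → not checkmate.

no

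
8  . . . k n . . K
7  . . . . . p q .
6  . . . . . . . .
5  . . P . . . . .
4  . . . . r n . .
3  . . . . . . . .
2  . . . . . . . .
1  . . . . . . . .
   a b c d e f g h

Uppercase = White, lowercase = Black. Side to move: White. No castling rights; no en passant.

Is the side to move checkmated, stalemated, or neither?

checkmate

White to move; white king on h8.
In check: yes, from the black queen on g7.
King squares — g7: attacked by Ne8; h7: attacked by Qg7; g8: attacked by Qg7.
Legal moves for White: none.
In check with no legal moves → checkmate.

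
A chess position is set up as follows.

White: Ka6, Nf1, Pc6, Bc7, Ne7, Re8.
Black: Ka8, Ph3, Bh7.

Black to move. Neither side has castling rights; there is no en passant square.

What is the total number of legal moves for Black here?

Black to move; king on a8.
In check: yes, from the white rook on e8.
Legal moves: none.
Count: 0.

0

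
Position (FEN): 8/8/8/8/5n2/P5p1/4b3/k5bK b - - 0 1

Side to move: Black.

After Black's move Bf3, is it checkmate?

After Bf3: white king on h1; in check: yes, from the black bishop on f3.
White has 1 legal reply: Kxg1.
In check but a legal move exists → not checkmate.

no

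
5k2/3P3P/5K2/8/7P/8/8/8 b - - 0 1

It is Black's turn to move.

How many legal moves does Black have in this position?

Black to move; king on f8.
In check: no.
Legal moves: none.
Count: 0.

0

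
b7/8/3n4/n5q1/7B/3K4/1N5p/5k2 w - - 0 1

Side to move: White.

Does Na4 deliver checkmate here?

After Na4: black king on f1; in check: no.
Black is not in check, so this cannot be checkmate.

no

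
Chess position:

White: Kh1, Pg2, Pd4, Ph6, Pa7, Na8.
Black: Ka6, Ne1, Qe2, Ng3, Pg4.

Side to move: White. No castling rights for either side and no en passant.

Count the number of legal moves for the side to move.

White to move; king on h1.
In check: yes, from the black knight on g3.
Legal moves: Kh2, Kg1.
Count: 2.

2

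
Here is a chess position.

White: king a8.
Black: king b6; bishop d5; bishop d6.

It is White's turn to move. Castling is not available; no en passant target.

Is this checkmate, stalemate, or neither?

checkmate

White to move; white king on a8.
In check: yes, from the black bishop on d5.
King squares — a7: attacked by Kb6; b7: attacked by Bd5; b8: attacked by Bd6.
Legal moves for White: none.
In check with no legal moves → checkmate.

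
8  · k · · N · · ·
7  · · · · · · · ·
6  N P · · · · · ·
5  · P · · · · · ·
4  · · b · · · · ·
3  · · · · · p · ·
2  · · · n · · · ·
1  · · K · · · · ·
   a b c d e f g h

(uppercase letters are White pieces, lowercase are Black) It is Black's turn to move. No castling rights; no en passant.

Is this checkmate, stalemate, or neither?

neither

Black to move; black king on b8.
In check: yes, from the white knight on a6.
King squares — a7: attacked by Pb6; b7: available; c7: attacked by Na6; a8: available; c8: available.
Legal moves for Black: Kc8, Ka8, Kb7.
Black is in check but has 3 legal moves → neither.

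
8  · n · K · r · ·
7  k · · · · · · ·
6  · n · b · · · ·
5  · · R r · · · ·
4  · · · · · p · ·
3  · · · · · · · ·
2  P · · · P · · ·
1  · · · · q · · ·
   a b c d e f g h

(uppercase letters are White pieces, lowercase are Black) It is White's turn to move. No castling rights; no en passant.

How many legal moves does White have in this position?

White to move; king on d8.
In check: yes, from the black rook on f8.
Legal moves: none.
Count: 0.

0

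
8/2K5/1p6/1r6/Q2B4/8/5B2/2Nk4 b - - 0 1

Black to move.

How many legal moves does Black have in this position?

3

Black to move; king on d1.
In check: yes, from the white queen on a4.
Legal moves: Kd2, Kxc1, Rb3.
Count: 3.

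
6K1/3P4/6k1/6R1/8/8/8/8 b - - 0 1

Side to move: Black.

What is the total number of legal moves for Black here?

Black to move; king on g6.
In check: yes, from the white rook on g5.
Legal moves: Kh6, Kf6, Kxg5.
Count: 3.

3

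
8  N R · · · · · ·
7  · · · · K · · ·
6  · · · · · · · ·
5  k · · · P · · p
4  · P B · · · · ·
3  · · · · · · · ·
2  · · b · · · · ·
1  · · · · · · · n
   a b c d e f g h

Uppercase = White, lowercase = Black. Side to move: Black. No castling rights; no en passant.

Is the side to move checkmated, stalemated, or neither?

Black to move; black king on a5.
In check: yes, from the white pawn on b4.
King squares — a4: available; b4: attacked by Rb8; b5: attacked by Bc4; a6: attacked by Bc4; b6: attacked by Na8.
Legal moves for Black: Ka4.
Black is in check but has 1 legal move → neither.

neither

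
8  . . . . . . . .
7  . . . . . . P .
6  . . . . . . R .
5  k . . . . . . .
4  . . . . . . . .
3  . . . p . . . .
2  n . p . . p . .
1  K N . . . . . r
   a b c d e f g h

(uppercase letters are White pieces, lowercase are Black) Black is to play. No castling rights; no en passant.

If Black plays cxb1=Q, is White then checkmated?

yes

After cxb1=Q: white king on a1; in check: yes, from the black queen on b1.
King squares — b1: attacked by Rh1; a2: attacked by Qb1; b2: attacked by Qb1.
White has no legal moves → checkmate.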